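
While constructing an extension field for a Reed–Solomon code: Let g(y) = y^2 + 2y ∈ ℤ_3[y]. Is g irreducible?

No

Check for roots in ℤ_3: g(0) = 0 → root; g(1) = 0 → root; g(2) = 2.
g(0) = 0, so (y) divides g(y); g is reducible.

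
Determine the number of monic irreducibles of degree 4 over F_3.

By the necklace-counting formula, N_3(4) = (1/4) Σ_{d|4} μ(4/d)·3^d.
Divisors of 4: 1, 2, 4; μ(4/d) for each: 0, -1, 1.
Σ = − 3^2 + 3^4 = 72.
N = 72/4 = 18.

18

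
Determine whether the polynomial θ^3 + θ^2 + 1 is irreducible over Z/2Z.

Write m(θ) = θ^3 + θ^2 + 1.
Check for roots in Z/2Z: m(0) = 1; m(1) = 1.
No roots. A degree-3 polynomial over a field with no linear factor is irreducible.

Yes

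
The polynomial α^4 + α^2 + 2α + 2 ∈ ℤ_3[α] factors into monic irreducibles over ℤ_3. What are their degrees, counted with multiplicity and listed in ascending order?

Write h(α) = α^4 + α^2 + 2α + 2.
Roots in ℤ_3: h(0) = 2; h(1) = 0 → root; h(2) = 2.
Linear factors from roots: (α + 2).
Complete factorization: h(α) = (α + 2)·(α^3 + α^2 + 2α + 1).
Factor degrees with multiplicity: 1 + 3 = 4.

1, 3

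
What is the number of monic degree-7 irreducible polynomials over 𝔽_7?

Gauss's count: N_{7}(7) = (1/7) Σ_{d|7} μ(7/d)·7^d.
Divisors of 7: 1, 7; μ(7/d) for each: -1, 1.
Σ = − 7^1 + 7^7 = 823536.
N = 823536/7 = 117648.

117648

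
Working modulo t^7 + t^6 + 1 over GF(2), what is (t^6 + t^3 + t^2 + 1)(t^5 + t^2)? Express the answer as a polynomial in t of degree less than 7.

t^3 + t

Multiply in GF(2)[t]: (t^6 + t^3 + t^2 + 1)·(t^5 + t^2) = t^11 + t^7 + t^4 + t^2.
Reduce using t^7 ≡ t^6 + 1 (mod t^7 + t^6 + 1).
Reduced: t^3 + t.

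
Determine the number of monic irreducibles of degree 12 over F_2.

335

The number of monic irreducibles of degree 12 over GF(2) is (1/12)·Σ_{d∣12} μ(12/d) 2^d.
Divisors of 12: 1, 2, 3, 4, 6, 12; μ(12/d) for each: 0, 1, 0, -1, -1, 1.
Σ = 2^2 − 2^4 − 2^6 + 2^12 = 4020.
N = 4020/12 = 335.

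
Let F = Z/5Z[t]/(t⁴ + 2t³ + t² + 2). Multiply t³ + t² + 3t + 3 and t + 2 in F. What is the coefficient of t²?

4

Multiply in Z/5Z[t]: (t³ + t² + 3t + 3)·(t + 2) = t⁴ + 3t³ + 4t + 1.
Reduce using t⁴ ≡ 3t³ + 4t² + 3 (mod t⁴ + 2t³ + t² + 2).
Reduced: t³ + 4t² + 4t + 4.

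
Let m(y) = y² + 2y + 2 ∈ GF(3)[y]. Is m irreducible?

Yes

Check for roots in GF(3): m(0) = 2; m(1) = 2; m(2) = 1.
No roots. A degree-2 polynomial over a field with no linear factor is irreducible.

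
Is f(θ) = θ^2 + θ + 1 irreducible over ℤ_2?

Check for roots in ℤ_2: f(0) = 1; f(1) = 1.
No roots. A degree-2 polynomial over a field with no linear factor is irreducible.

Yes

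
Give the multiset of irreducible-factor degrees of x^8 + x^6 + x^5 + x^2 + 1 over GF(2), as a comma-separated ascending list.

Write h(x) = x^8 + x^6 + x^5 + x^2 + 1.
Roots in GF(2): h(0) = 1; h(1) = 1.
Complete factorization: h(x) = (x^8 + x^6 + x^5 + x^2 + 1).
Factor degrees with multiplicity: 8 = 8.

8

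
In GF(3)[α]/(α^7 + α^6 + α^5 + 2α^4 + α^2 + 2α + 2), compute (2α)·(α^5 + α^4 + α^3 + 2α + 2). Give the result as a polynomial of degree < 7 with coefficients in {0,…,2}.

Multiply in GF(3)[α]: (2α)·(α^5 + α^4 + α^3 + 2α + 2) = 2α^6 + 2α^5 + 2α^4 + α^2 + α.
Reduced: 2α^6 + 2α^5 + 2α^4 + α^2 + α.

2α^6 + 2α^5 + 2α^4 + α^2 + α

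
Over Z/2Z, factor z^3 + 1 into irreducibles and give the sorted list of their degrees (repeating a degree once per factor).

1, 2

Write h(z) = z^3 + 1.
Roots in Z/2Z: h(0) = 1; h(1) = 0 → root.
Linear factors from roots: (z + 1).
Complete factorization: h(z) = (z + 1)·(z^2 + z + 1).
Factor degrees with multiplicity: 1 + 2 = 3.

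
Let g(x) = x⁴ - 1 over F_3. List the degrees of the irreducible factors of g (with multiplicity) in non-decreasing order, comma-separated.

Roots in F_3: g(0) = 2; g(1) = 0 → root; g(2) = 0 → root.
Linear factors from roots: (x - 1), (x + 1).
Complete factorization: g(x) = (x + 1)·(x - 1)·(x² + 1).
Factor degrees with multiplicity: 1 + 1 + 2 = 4.

1, 1, 2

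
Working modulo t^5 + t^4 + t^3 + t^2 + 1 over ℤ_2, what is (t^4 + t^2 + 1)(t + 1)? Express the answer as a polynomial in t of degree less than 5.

t

Multiply in ℤ_2[t]: (t^4 + t^2 + 1)·(t + 1) = t^5 + t^4 + t^3 + t^2 + t + 1.
Reduce using t^5 ≡ t^4 + t^3 + t^2 + 1 (mod t^5 + t^4 + t^3 + t^2 + 1).
Reduced: t.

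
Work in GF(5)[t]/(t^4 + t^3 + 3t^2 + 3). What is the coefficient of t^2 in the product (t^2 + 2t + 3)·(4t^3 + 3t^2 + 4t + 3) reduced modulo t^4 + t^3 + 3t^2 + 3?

Multiply in GF(5)[t]: (t^2 + 2t + 3)·(4t^3 + 3t^2 + 4t + 3) = 4t^5 + t^4 + 2t^3 + 3t + 4.
Reduce using t^4 ≡ 4t^3 + 2t^2 + 2 (mod t^4 + t^3 + 3t^2 + 3).
Reduced: 3t^3 + 4t^2 + t + 3.

4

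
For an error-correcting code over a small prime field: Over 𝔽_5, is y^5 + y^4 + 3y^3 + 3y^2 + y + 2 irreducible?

Write g(y) = y^5 + y^4 + 3y^3 + 3y^2 + y + 2.
Check for roots in 𝔽_5: g(0) = 2; g(1) = 1; g(2) = 3; g(3) = 2; g(4) = 1.
No roots, so no linear factors.
Degree-2 irreducible divisors: test the 10 monic irreducibles of degree 2 over GF(5).
None of them divide g (all give nonzero remainder).
No irreducible factor of degree ≤ 2 exists, so g is irreducible over GF(5).

Yes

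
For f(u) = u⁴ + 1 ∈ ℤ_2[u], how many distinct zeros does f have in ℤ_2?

1

Evaluate at each of the 2 elements of ℤ_2:
f(0) = 1; f(1) = 0 → root.
Roots: {1}.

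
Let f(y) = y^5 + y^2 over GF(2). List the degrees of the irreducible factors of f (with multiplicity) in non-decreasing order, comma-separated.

Roots in GF(2): f(0) = 0 → root; f(1) = 0 → root.
Linear factors from roots: (y), (y + 1).
Complete factorization: f(y) = (y + 1)·(y)^2·(y^2 + y + 1).
Factor degrees with multiplicity: 1 + 1 + 1 + 2 = 5.

1, 1, 1, 2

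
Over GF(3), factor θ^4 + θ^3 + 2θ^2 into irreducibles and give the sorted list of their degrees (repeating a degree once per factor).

Write h(θ) = θ^4 + θ^3 + 2θ^2.
Roots in GF(3): h(0) = 0 → root; h(1) = 1; h(2) = 2.
Linear factors from roots: (θ).
Complete factorization: h(θ) = (θ)^2·(θ^2 + θ + 2).
Factor degrees with multiplicity: 1 + 1 + 2 = 4.

1, 1, 2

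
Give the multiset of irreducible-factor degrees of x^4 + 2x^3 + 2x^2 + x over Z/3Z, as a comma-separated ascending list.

1, 1, 1, 1

Write f(x) = x^4 + 2x^3 + 2x^2 + x.
Roots in Z/3Z: f(0) = 0 → root; f(1) = 0 → root; f(2) = 0 → root.
Linear factors from roots: (x), (x + 2), (x + 1).
Complete factorization: f(x) = (x)·(x + 1)·(x + 2)^2.
Factor degrees with multiplicity: 1 + 1 + 1 + 1 = 4.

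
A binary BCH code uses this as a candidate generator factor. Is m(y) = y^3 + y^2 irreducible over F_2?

Check for roots in F_2: m(0) = 0 → root; m(1) = 0 → root.
m(0) = 0, so (y) divides m(y); m is reducible.

No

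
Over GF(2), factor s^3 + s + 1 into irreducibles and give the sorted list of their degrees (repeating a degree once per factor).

3

Write g(s) = s^3 + s + 1.
Roots in GF(2): g(0) = 1; g(1) = 1.
Complete factorization: g(s) = (s^3 + s + 1).
Factor degrees with multiplicity: 3 = 3.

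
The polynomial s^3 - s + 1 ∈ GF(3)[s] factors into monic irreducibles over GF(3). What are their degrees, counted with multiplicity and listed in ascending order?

3

Write f(s) = s^3 - s + 1.
Roots in GF(3): f(0) = 1; f(1) = 1; f(2) = 1.
Complete factorization: f(s) = (s^3 - s + 1).
Factor degrees with multiplicity: 3 = 3.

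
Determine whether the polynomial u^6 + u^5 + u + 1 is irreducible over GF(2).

Write g(u) = u^6 + u^5 + u + 1.
Check for roots in GF(2): g(0) = 1; g(1) = 0 → root.
g(1) = 0, so (u − 1) divides g(u); g is reducible.

No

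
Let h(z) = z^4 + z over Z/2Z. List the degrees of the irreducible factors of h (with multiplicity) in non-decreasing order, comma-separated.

Roots in Z/2Z: h(0) = 0 → root; h(1) = 0 → root.
Linear factors from roots: (z), (z + 1).
Complete factorization: h(z) = (z)·(z + 1)·(z^2 + z + 1).
Factor degrees with multiplicity: 1 + 1 + 2 = 4.

1, 1, 2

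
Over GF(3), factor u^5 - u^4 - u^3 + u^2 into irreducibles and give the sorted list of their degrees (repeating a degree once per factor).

1, 1, 1, 1, 1

Write f(u) = u^5 - u^4 - u^3 + u^2.
Roots in GF(3): f(0) = 0 → root; f(1) = 0 → root; f(2) = 0 → root.
Linear factors from roots: (u), (u - 1), (u + 1).
Complete factorization: f(u) = (u + 1)·(u)^2·(u - 1)^2.
Factor degrees with multiplicity: 1 + 1 + 1 + 1 + 1 = 5.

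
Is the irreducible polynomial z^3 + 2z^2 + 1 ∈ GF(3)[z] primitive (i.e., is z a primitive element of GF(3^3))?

Write f(z) = z^3 + 2z^2 + 1.
|GF(3^3)^×| = 3^3 − 1 = 26. Prime factorization: 26 = 2·13.
f is primitive ⇔ z has order 26 in GF(3)[z]/(f), i.e. z^(26/q) ≠ 1 for each prime q | 26.
z^(13) mod f = 2.
z^(2) mod f = z^2.
None equal 1, so z has full order 26; f is primitive.

Yes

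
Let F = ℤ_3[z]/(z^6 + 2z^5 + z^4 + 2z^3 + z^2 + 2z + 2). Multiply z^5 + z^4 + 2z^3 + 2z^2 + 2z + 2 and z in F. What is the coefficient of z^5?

2

Multiply in ℤ_3[z]: (z^5 + z^4 + 2z^3 + 2z^2 + 2z + 2)·(z) = z^6 + z^5 + 2z^4 + 2z^3 + 2z^2 + 2z.
Reduce using z^6 ≡ z^5 + 2z^4 + z^3 + 2z^2 + z + 1 (mod z^6 + 2z^5 + z^4 + 2z^3 + z^2 + 2z + 2).
Reduced: 2z^5 + z^4 + z^2 + 1.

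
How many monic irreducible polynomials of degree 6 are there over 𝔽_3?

By the necklace-counting formula, N_3(6) = (1/6) Σ_{d|6} μ(6/d)·3^d.
Divisors of 6: 1, 2, 3, 6; μ(6/d) for each: 1, -1, -1, 1.
Σ = 3^1 − 3^2 − 3^3 + 3^6 = 696.
N = 696/6 = 116.

116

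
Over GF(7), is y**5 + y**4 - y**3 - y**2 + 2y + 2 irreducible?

Write P(y) = y**5 + y**4 - y**3 - y**2 + 2y + 2.
Check for roots in GF(7): P(0) = 2; P(1) = 4; P(2) = 0 → root; P(3) = 2; P(4) = 6; P(5) = 0 → root; P(6) = 0 → root.
P(2) = 0, so (y − 2) divides P(y); P is reducible.

No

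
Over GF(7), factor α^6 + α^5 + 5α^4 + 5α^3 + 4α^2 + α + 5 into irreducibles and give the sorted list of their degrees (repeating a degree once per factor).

Write f(α) = α^6 + α^5 + 5α^4 + 5α^3 + 4α^2 + α + 5.
Linear factors from roots: (α + 2).
Complete factorization: f(α) = (α + 2)·(α^2 + 5α + 2)·(α^3 + α^2 + 3).
Factor degrees with multiplicity: 1 + 2 + 3 = 6.

1, 2, 3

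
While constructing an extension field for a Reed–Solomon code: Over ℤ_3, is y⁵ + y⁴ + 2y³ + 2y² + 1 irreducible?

Yes

Write f(y) = y⁵ + y⁴ + 2y³ + 2y² + 1.
Check for roots in ℤ_3: f(0) = 1; f(1) = 1; f(2) = 1.
No roots, so no linear factors.
Monic irreducibles of degree 2 over GF(3): y² + 1, y² + y + 2, y² + 2y + 2.
None of them divide f (all give nonzero remainder).
No irreducible factor of degree ≤ 2 exists, so f is irreducible over GF(3).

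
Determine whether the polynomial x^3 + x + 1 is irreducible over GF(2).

Write f(x) = x^3 + x + 1.
Check for roots in GF(2): f(0) = 1; f(1) = 1.
No roots. A degree-3 polynomial over a field with no linear factor is irreducible.

Yes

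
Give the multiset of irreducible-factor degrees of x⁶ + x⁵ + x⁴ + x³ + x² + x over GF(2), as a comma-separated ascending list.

Write h(x) = x⁶ + x⁵ + x⁴ + x³ + x² + x.
Roots in GF(2): h(0) = 0 → root; h(1) = 0 → root.
Linear factors from roots: (x), (x + 1).
Complete factorization: h(x) = (x)·(x + 1)·(x² + x + 1)^2.
Factor degrees with multiplicity: 1 + 1 + 2 + 2 = 6.

1, 1, 2, 2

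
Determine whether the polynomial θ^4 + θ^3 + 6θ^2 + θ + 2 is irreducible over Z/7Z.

No

Write g(θ) = θ^4 + θ^3 + 6θ^2 + θ + 2.
Check for roots in Z/7Z: g(0) = 2; g(1) = 4; g(2) = 3; g(3) = 6; g(4) = 2; g(5) = 4; g(6) = 0 → root.
g(6) = 0, so (θ − 6) divides g(θ); g is reducible.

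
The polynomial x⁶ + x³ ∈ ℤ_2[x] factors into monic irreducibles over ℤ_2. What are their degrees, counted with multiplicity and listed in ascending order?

Write f(x) = x⁶ + x³.
Roots in ℤ_2: f(0) = 0 → root; f(1) = 0 → root.
Linear factors from roots: (x), (x + 1).
Complete factorization: f(x) = (x + 1)·(x)^3·(x² + x + 1).
Factor degrees with multiplicity: 1 + 1 + 1 + 1 + 2 = 6.

1, 1, 1, 1, 2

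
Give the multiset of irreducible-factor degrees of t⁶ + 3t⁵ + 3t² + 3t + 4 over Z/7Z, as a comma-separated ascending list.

1, 1, 1, 3

Write g(t) = t⁶ + 3t⁵ + 3t² + 3t + 4.
Linear factors from roots: (t + 6), (t + 5), (t + 4).
Complete factorization: g(t) = (t + 4)·(t + 5)·(t + 6)·(t³ + 2t² + t + 4).
Factor degrees with multiplicity: 1 + 1 + 1 + 3 = 6.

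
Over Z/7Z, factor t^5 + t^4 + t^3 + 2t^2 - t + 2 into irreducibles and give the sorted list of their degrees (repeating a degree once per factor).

5

Write h(t) = t^5 + t^4 + t^3 + 2t^2 - t + 2.
Complete factorization: h(t) = (t^5 + t^4 + t^3 + 2t^2 - t + 2).
Factor degrees with multiplicity: 5 = 5.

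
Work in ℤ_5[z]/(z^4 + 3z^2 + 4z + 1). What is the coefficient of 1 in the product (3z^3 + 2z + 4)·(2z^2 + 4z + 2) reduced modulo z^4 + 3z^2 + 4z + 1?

Multiply in ℤ_5[z]: (3z^3 + 2z + 4)·(2z^2 + 4z + 2) = z^5 + 2z^4 + z^2 + 3.
Reduce using z^4 ≡ 2z^2 + z + 4 (mod z^4 + 3z^2 + 4z + 1).
Reduced: 2z^3 + z^2 + z + 1.

1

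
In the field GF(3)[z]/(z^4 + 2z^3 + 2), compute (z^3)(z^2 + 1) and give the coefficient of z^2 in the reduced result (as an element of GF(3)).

0

Multiply in GF(3)[z]: (z^3)·(z^2 + 1) = z^5 + z^3.
Reduce using z^4 ≡ z^3 + 1 (mod z^4 + 2z^3 + 2).
Reduced: 2z^3 + z + 1.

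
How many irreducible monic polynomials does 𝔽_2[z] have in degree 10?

x^(2^10) − x is the product of all monic irreducibles of degree dividing 10; Möbius inversion gives N = (1/10) Σ μ(10/d)·2^d.
Divisors of 10: 1, 2, 5, 10; μ(10/d) for each: 1, -1, -1, 1.
Σ = 2^1 − 2^2 − 2^5 + 2^10 = 990.
N = 990/10 = 99.

99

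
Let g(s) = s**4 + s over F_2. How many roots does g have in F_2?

2

Evaluate at each of the 2 elements of F_2:
g(0) = 0 → root; g(1) = 0 → root.
Roots: {0, 1}.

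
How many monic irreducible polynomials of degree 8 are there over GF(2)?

30

The number of monic irreducibles of degree 8 over GF(2) is (1/8)·Σ_{d∣8} μ(8/d) 2^d.
Divisors of 8: 1, 2, 4, 8; μ(8/d) for each: 0, 0, -1, 1.
Σ = − 2^4 + 2^8 = 240.
N = 240/8 = 30.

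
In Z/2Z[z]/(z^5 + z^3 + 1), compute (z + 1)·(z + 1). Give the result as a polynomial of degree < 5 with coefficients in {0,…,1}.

Multiply in Z/2Z[z]: (z + 1)·(z + 1) = z^2 + 1.
Reduced: z^2 + 1.

z^2 + 1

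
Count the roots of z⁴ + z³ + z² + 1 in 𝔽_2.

Write g(z) = z⁴ + z³ + z² + 1.
Evaluate at each of the 2 elements of 𝔽_2:
g(0) = 1; g(1) = 0 → root.
Roots: {1}.

1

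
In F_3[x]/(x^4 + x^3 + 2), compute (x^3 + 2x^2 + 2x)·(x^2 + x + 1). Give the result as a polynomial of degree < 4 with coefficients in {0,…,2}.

x^2 + 2

Multiply in F_3[x]: (x^3 + 2x^2 + 2x)·(x^2 + x + 1) = x^5 + 2x^3 + x^2 + 2x.
Reduce using x^4 ≡ 2x^3 + 1 (mod x^4 + x^3 + 2).
Reduced: x^2 + 2.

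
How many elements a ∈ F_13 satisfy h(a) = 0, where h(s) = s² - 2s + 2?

2

Evaluate at each of the 13 elements of F_13:
h(0) = 2; h(1) = 1; h(2) = 2; h(3) = 5; h(4) = 10; h(5) = 4; h(6) = 0 → root; h(7) = 11; h(8) = 11; h(9) = 0 → root; h(10) = 4; h(11) = 10; h(12) = 5.
Roots: {6, 9}.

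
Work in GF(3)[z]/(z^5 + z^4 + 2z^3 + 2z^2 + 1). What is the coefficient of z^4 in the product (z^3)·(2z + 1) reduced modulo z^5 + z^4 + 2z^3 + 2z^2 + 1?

2

Multiply in GF(3)[z]: (z^3)·(2z + 1) = 2z^4 + z^3.
Reduced: 2z^4 + z^3.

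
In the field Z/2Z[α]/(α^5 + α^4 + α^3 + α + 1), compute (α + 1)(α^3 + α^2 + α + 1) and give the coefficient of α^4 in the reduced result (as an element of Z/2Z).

Multiply in Z/2Z[α]: (α + 1)·(α^3 + α^2 + α + 1) = α^4 + 1.
Reduced: α^4 + 1.

1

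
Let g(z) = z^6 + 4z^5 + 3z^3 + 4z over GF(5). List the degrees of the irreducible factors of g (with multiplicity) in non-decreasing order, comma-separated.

1, 1, 2, 2

Roots in GF(5): g(0) = 0 → root; g(1) = 2; g(2) = 4; g(3) = 4; g(4) = 0 → root.
Linear factors from roots: (z), (z + 1).
Complete factorization: g(z) = (z)·(z + 1)·(z^2 + z + 1)·(z^2 + 2z + 4).
Factor degrees with multiplicity: 1 + 1 + 2 + 2 = 6.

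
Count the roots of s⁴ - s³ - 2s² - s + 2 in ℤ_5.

Write f(s) = s⁴ - s³ - 2s² - s + 2.
Evaluate at each of the 5 elements of ℤ_5:
f(0) = 2; f(1) = 4; f(2) = 0 → root; f(3) = 0 → root; f(4) = 3.
Roots: {2, 3}.

2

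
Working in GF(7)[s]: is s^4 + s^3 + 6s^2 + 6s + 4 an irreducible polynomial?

Write m(s) = s^4 + s^3 + 6s^2 + 6s + 4.
Check for roots in GF(7): m(0) = 4; m(1) = 4; m(2) = 1; m(3) = 2; m(4) = 3; m(5) = 3; m(6) = 4.
No roots, so no linear factors.
Degree-2 irreducible divisors: test the 21 monic irreducibles of degree 2 over GF(7).
None of them divide m (all give nonzero remainder).
No irreducible factor of degree ≤ 2 exists, so m is irreducible over GF(7).

Yes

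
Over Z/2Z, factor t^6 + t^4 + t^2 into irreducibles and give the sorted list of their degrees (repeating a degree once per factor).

Write h(t) = t^6 + t^4 + t^2.
Roots in Z/2Z: h(0) = 0 → root; h(1) = 1.
Linear factors from roots: (t).
Complete factorization: h(t) = (t)^2·(t^2 + t + 1)^2.
Factor degrees with multiplicity: 1 + 1 + 2 + 2 = 6.

1, 1, 2, 2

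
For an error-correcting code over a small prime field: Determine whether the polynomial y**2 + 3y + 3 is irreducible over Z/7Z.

No

Write P(y) = y**2 + 3y + 3.
Check for roots in Z/7Z: P(0) = 3; P(1) = 0 → root; P(2) = 6; P(3) = 0 → root; P(4) = 3; P(5) = 1; P(6) = 1.
P(1) = 0, so (y − 1) divides P(y); P is reducible.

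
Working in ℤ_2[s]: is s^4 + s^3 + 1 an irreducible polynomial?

Write P(s) = s^4 + s^3 + 1.
Check for roots in ℤ_2: P(0) = 1; P(1) = 1.
No roots, so no linear factors.
Monic irreducibles of degree 2 over GF(2): s^2 + s + 1.
None of them divide P (all give nonzero remainder).
No irreducible factor of degree ≤ 2 exists, so P is irreducible over GF(2).

Yes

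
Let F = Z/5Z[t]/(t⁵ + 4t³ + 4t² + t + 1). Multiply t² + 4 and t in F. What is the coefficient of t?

4

Multiply in Z/5Z[t]: (t² + 4)·(t) = t³ + 4t.
Reduced: t³ + 4t.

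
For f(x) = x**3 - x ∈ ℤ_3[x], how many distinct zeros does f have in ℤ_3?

Evaluate at each of the 3 elements of ℤ_3:
f(0) = 0 → root; f(1) = 0 → root; f(2) = 0 → root.
Roots: {0, 1, 2}.

3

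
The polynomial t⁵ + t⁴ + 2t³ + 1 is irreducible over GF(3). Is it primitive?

Yes

Write f(t) = t⁵ + t⁴ + 2t³ + 1.
|GF(3^5)^×| = 3^5 − 1 = 242. Prime factorization: 242 = 2·11^2.
f is primitive ⇔ t has order 242 in GF(3)[t]/(f), i.e. t^(242/q) ≠ 1 for each prime q | 242.
t^(121) mod f = 2.
t^(22) mod f = t⁴ + t² + 2t + 2.
None equal 1, so t has full order 242; f is primitive.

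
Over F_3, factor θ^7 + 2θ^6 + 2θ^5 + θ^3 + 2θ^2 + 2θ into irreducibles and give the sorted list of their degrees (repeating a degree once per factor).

1, 2, 2, 2

Write h(θ) = θ^7 + 2θ^6 + 2θ^5 + θ^3 + 2θ^2 + 2θ.
Roots in F_3: h(0) = 0 → root; h(1) = 1; h(2) = 1.
Linear factors from roots: (θ).
Complete factorization: h(θ) = (θ)·(θ^2 + θ + 2)·(θ^2 + 2θ + 2)^2.
Factor degrees with multiplicity: 1 + 2 + 2 + 2 = 7.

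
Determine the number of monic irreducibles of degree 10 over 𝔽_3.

The number of monic irreducibles of degree 10 over GF(3) is (1/10)·Σ_{d∣10} μ(10/d) 3^d.
Divisors of 10: 1, 2, 5, 10; μ(10/d) for each: 1, -1, -1, 1.
Σ = 3^1 − 3^2 − 3^5 + 3^10 = 58800.
N = 58800/10 = 5880.

5880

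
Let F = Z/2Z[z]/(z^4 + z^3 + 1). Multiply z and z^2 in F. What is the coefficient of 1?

0

Multiply in Z/2Z[z]: (z)·(z^2) = z^3.
Reduced: z^3.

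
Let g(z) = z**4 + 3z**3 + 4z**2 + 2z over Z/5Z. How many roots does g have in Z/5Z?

4

Evaluate at each of the 5 elements of Z/5Z:
g(0) = 0 → root; g(1) = 0 → root; g(2) = 0 → root; g(3) = 4; g(4) = 0 → root.
Roots: {0, 1, 2, 4}.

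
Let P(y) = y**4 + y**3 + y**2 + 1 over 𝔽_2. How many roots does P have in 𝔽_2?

1

Evaluate at each of the 2 elements of 𝔽_2:
P(0) = 1; P(1) = 0 → root.
Roots: {1}.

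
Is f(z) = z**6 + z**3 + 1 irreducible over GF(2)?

Yes

Check for roots in GF(2): f(0) = 1; f(1) = 1.
No roots, so no linear factors.
Monic irreducibles of degree 2 over GF(2): z**2 + z + 1.
None of them divide f (all give nonzero remainder).
Monic irreducibles of degree 3 over GF(2): z**3 + z + 1, z**3 + z**2 + 1.
None of them divide f (all give nonzero remainder).
No irreducible factor of degree ≤ 3 exists, so f is irreducible over GF(2).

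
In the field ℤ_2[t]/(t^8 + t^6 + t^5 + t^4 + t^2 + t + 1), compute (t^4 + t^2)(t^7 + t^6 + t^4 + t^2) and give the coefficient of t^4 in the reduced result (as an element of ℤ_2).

Multiply in ℤ_2[t]: (t^4 + t^2)·(t^7 + t^6 + t^4 + t^2) = t^11 + t^10 + t^9 + t^4.
Reduce using t^8 ≡ t^6 + t^5 + t^4 + t^2 + t + 1 (mod t^8 + t^6 + t^5 + t^4 + t^2 + t + 1).
Reduced: t^6 + t^5 + t^4 + t^2.

1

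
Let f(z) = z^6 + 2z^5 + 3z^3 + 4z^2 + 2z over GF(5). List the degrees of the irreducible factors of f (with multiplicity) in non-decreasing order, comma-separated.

Roots in GF(5): f(0) = 0 → root; f(1) = 2; f(2) = 2; f(3) = 3; f(4) = 3.
Linear factors from roots: (z).
Complete factorization: f(z) = (z)·(z^2 + 2z + 3)·(z^3 + 2z + 4).
Factor degrees with multiplicity: 1 + 2 + 3 = 6.

1, 2, 3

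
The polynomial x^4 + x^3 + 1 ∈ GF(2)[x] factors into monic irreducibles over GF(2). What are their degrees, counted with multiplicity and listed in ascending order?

Write f(x) = x^4 + x^3 + 1.
Roots in GF(2): f(0) = 1; f(1) = 1.
Complete factorization: f(x) = (x^4 + x^3 + 1).
Factor degrees with multiplicity: 4 = 4.

4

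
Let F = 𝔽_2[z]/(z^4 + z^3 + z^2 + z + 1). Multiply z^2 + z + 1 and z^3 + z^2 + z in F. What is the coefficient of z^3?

1

Multiply in 𝔽_2[z]: (z^2 + z + 1)·(z^3 + z^2 + z) = z^5 + z^3 + z.
Reduce using z^4 ≡ z^3 + z^2 + z + 1 (mod z^4 + z^3 + z^2 + z + 1).
Reduced: z^3 + z + 1.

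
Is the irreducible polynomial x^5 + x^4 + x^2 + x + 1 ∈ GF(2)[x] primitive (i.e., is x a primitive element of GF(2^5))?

Yes

Write f(x) = x^5 + x^4 + x^2 + x + 1.
|GF(2^5)^×| = 2^5 − 1 = 31. Prime factorization: 31 = 31.
f is primitive ⇔ x has order 31 in GF(2)[x]/(f), i.e. x^(31/q) ≠ 1 for each prime q | 31.
x^(1) mod f = x.
None equal 1, so x has full order 31; f is primitive.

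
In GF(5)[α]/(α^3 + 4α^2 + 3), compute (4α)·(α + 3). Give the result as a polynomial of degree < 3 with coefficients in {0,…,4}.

Multiply in GF(5)[α]: (4α)·(α + 3) = 4α^2 + 2α.
Reduced: 4α^2 + 2α.

4α^2 + 2α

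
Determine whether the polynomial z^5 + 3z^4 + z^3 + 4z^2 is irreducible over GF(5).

Write m(z) = z^5 + 3z^4 + z^3 + 4z^2.
Check for roots in GF(5): m(0) = 0 → root; m(1) = 4; m(2) = 4; m(3) = 4; m(4) = 0 → root.
m(0) = 0, so (z) divides m(z); m is reducible.

No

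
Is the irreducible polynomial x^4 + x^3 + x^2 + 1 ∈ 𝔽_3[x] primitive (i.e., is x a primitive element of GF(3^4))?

No

Write f(x) = x^4 + x^3 + x^2 + 1.
|GF(3^4)^×| = 3^4 − 1 = 80. Prime factorization: 80 = 2^4·5.
f is primitive ⇔ x has order 80 in GF(3)[x]/(f), i.e. x^(80/q) ≠ 1 for each prime q | 80.
x^(40) mod f = 1
x^(16) mod f = 2x^3 + x^2 + x.
Since x^(40) = 1, the order of x divides 40 < 80; not primitive.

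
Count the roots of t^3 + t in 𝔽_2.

Write f(t) = t^3 + t.
Evaluate at each of the 2 elements of 𝔽_2:
f(0) = 0 → root; f(1) = 0 → root.
Roots: {0, 1}.

2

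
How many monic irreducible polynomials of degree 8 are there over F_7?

The number of monic irreducibles of degree 8 over GF(7) is (1/8)·Σ_{d∣8} μ(8/d) 7^d.
Divisors of 8: 1, 2, 4, 8; μ(8/d) for each: 0, 0, -1, 1.
Σ = − 7^4 + 7^8 = 5762400.
N = 5762400/8 = 720300.

720300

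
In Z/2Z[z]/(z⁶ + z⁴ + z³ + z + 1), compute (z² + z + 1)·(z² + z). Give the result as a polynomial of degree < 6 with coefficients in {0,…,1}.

Multiply in Z/2Z[z]: (z² + z + 1)·(z² + z) = z⁴ + z.
Reduced: z⁴ + z.

z^4 + z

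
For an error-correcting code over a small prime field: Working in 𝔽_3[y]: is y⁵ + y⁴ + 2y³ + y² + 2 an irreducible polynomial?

Write h(y) = y⁵ + y⁴ + 2y³ + y² + 2.
Check for roots in 𝔽_3: h(0) = 2; h(1) = 1; h(2) = 1.
No roots, so no linear factors.
Monic irreducibles of degree 2 over GF(3): y² + 1, y² + y + 2, y² + 2y + 2.
None of them divide h (all give nonzero remainder).
No irreducible factor of degree ≤ 2 exists, so h is irreducible over GF(3).

Yes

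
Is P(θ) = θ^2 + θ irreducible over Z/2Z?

No

Check for roots in Z/2Z: P(0) = 0 → root; P(1) = 0 → root.
P(0) = 0, so (θ) divides P(θ); P is reducible.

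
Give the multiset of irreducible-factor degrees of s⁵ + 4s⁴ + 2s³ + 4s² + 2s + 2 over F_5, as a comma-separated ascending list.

1, 1, 1, 2

Write g(s) = s⁵ + 4s⁴ + 2s³ + 4s² + 2s + 2.
Roots in F_5: g(0) = 2; g(1) = 0 → root; g(2) = 4; g(3) = 0 → root; g(4) = 0 → root.
Linear factors from roots: (s + 4), (s + 2), (s + 1).
Complete factorization: g(s) = (s + 1)·(s + 2)·(s + 4)·(s² + 2s + 4).
Factor degrees with multiplicity: 1 + 1 + 1 + 2 = 5.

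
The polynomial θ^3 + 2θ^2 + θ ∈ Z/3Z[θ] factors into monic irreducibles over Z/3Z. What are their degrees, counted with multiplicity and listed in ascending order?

Write h(θ) = θ^3 + 2θ^2 + θ.
Roots in Z/3Z: h(0) = 0 → root; h(1) = 1; h(2) = 0 → root.
Linear factors from roots: (θ), (θ + 1).
Complete factorization: h(θ) = (θ)·(θ + 1)^2.
Factor degrees with multiplicity: 1 + 1 + 1 = 3.

1, 1, 1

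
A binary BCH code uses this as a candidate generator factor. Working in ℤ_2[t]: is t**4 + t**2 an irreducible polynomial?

Write m(t) = t**4 + t**2.
Check for roots in ℤ_2: m(0) = 0 → root; m(1) = 0 → root.
m(0) = 0, so (t) divides m(t); m is reducible.

No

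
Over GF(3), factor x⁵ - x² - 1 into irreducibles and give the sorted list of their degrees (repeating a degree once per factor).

Write g(x) = x⁵ - x² - 1.
Roots in GF(3): g(0) = 2; g(1) = 2; g(2) = 0 → root.
Linear factors from roots: (x + 1).
Complete factorization: g(x) = (x + 1)·(x⁴ - x³ + x² + x - 1).
Factor degrees with multiplicity: 1 + 4 = 5.

1, 4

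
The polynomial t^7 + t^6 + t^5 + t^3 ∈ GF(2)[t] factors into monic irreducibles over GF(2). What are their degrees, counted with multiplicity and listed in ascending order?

Write f(t) = t^7 + t^6 + t^5 + t^3.
Roots in GF(2): f(0) = 0 → root; f(1) = 0 → root.
Linear factors from roots: (t), (t + 1).
Complete factorization: f(t) = (t + 1)·(t)^3·(t^3 + t + 1).
Factor degrees with multiplicity: 1 + 1 + 1 + 1 + 3 = 7.

1, 1, 1, 1, 3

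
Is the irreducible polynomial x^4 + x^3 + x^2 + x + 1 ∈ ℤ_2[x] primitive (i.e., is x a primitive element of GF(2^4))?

No

Write f(x) = x^4 + x^3 + x^2 + x + 1.
|GF(2^4)^×| = 2^4 − 1 = 15. Prime factorization: 15 = 3·5.
f is primitive ⇔ x has order 15 in GF(2)[x]/(f), i.e. x^(15/q) ≠ 1 for each prime q | 15.
x^(5) mod f = 1
x^(3) mod f = x^3.
Since x^(5) = 1, the order of x divides 5 < 15; not primitive.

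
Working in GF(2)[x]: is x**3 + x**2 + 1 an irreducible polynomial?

Yes

Write m(x) = x**3 + x**2 + 1.
Check for roots in GF(2): m(0) = 1; m(1) = 1.
No roots. A degree-3 polynomial over a field with no linear factor is irreducible.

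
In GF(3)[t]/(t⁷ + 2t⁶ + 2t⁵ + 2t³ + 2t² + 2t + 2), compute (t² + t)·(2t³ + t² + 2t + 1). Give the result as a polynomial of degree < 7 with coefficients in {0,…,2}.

2t^5 + t

Multiply in GF(3)[t]: (t² + t)·(2t³ + t² + 2t + 1) = 2t⁵ + t.
Reduced: 2t⁵ + t.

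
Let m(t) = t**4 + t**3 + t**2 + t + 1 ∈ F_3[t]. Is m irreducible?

Check for roots in F_3: m(0) = 1; m(1) = 2; m(2) = 1.
No roots, so no linear factors.
Monic irreducibles of degree 2 over GF(3): t**2 + 1, t**2 + t - 1, t**2 - t - 1.
None of them divide m (all give nonzero remainder).
No irreducible factor of degree ≤ 2 exists, so m is irreducible over GF(3).

Yes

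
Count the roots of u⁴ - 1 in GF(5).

Write P(u) = u⁴ - 1.
Evaluate at each of the 5 elements of GF(5):
P(0) = 4; P(1) = 0 → root; P(2) = 0 → root; P(3) = 0 → root; P(4) = 0 → root.
Roots: {1, 2, 3, 4}.

4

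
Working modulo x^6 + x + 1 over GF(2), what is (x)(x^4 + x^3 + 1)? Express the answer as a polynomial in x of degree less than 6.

x^5 + x^4 + x

Multiply in GF(2)[x]: (x)·(x^4 + x^3 + 1) = x^5 + x^4 + x.
Reduced: x^5 + x^4 + x.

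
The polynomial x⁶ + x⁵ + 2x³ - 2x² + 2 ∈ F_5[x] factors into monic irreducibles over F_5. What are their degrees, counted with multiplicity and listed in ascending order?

1, 1, 2, 2

Write g(x) = x⁶ + x⁵ + 2x³ - 2x² + 2.
Roots in F_5: g(0) = 2; g(1) = 4; g(2) = 1; g(3) = 0 → root; g(4) = 3.
Linear factors from roots: (x + 2).
Complete factorization: g(x) = (x + 2)^2·(x² - 2x - 1)·(x² - x + 2).
Factor degrees with multiplicity: 1 + 1 + 2 + 2 = 6.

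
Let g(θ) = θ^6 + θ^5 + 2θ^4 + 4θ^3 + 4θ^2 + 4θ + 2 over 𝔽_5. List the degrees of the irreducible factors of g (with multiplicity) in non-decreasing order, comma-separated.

Roots in 𝔽_5: g(0) = 2; g(1) = 3; g(2) = 1; g(3) = 2; g(4) = 0 → root.
Linear factors from roots: (θ + 1).
Complete factorization: g(θ) = (θ + 1)·(θ^2 + 3θ + 4)·(θ^3 + 2θ^2 + 2θ + 3).
Factor degrees with multiplicity: 1 + 2 + 3 = 6.

1, 2, 3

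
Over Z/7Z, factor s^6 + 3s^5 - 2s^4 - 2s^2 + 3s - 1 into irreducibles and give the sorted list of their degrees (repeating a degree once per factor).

6

Write h(s) = s^6 + 3s^5 - 2s^4 - 2s^2 + 3s - 1.
Complete factorization: h(s) = (s^6 + 3s^5 - 2s^4 - 2s^2 + 3s - 1).
Factor degrees with multiplicity: 6 = 6.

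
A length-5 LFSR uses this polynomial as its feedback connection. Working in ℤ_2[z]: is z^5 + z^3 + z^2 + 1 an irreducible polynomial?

Write h(z) = z^5 + z^3 + z^2 + 1.
Check for roots in ℤ_2: h(0) = 1; h(1) = 0 → root.
h(1) = 0, so (z − 1) divides h(z); h is reducible.

No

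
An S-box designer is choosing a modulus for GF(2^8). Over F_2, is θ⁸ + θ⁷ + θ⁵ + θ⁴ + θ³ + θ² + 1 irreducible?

Write P(θ) = θ⁸ + θ⁷ + θ⁵ + θ⁴ + θ³ + θ² + 1.
Check for roots in F_2: P(0) = 1; P(1) = 1.
No roots, so no linear factors.
Monic irreducibles of degree 2 over GF(2): θ² + θ + 1.
None of them divide P (all give nonzero remainder).
Monic irreducibles of degree 3 over GF(2): θ³ + θ + 1, θ³ + θ² + 1.
None of them divide P (all give nonzero remainder).
Monic irreducibles of degree 4 over GF(2): θ⁴ + θ + 1, θ⁴ + θ³ + 1, θ⁴ + θ³ + θ² + θ + 1.
None of them divide P (all give nonzero remainder).
No irreducible factor of degree ≤ 4 exists, so P is irreducible over GF(2).

Yes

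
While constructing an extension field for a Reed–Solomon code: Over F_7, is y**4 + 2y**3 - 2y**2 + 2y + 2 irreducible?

Write m(y) = y**4 + 2y**3 - 2y**2 + 2y + 2.
Check for roots in F_7: m(0) = 2; m(1) = 5; m(2) = 2; m(3) = 6; m(4) = 5; m(5) = 4; m(6) = 4.
No roots, so no linear factors.
Degree-2 irreducible divisors: test the 21 monic irreducibles of degree 2 over GF(7).
None of them divide m (all give nonzero remainder).
No irreducible factor of degree ≤ 2 exists, so m is irreducible over GF(7).

Yes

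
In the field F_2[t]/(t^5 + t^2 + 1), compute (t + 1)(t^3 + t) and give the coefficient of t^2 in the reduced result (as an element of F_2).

Multiply in F_2[t]: (t + 1)·(t^3 + t) = t^4 + t^3 + t^2 + t.
Reduced: t^4 + t^3 + t^2 + t.

1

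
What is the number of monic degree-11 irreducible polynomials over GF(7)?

179756976

By the necklace-counting formula, N_7(11) = (1/11) Σ_{d|11} μ(11/d)·7^d.
Divisors of 11: 1, 11; μ(11/d) for each: -1, 1.
Σ = − 7^1 + 7^11 = 1977326736.
N = 1977326736/11 = 179756976.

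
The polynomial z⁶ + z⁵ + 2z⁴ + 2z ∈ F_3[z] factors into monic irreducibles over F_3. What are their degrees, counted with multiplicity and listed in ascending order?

Write g(z) = z⁶ + z⁵ + 2z⁴ + 2z.
Roots in F_3: g(0) = 0 → root; g(1) = 0 → root; g(2) = 0 → root.
Linear factors from roots: (z), (z + 2), (z + 1).
Complete factorization: g(z) = (z)·(z + 1)·(z + 2)^2·(z² + 2z + 2).
Factor degrees with multiplicity: 1 + 1 + 1 + 1 + 2 = 6.

1, 1, 1, 1, 2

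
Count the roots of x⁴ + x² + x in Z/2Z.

1

Write g(x) = x⁴ + x² + x.
Evaluate at each of the 2 elements of Z/2Z:
g(0) = 0 → root; g(1) = 1.
Roots: {0}.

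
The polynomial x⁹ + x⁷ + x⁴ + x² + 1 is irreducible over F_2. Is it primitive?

Write f(x) = x⁹ + x⁷ + x⁴ + x² + 1.
|GF(2^9)^×| = 2^9 − 1 = 511. Prime factorization: 511 = 7·73.
f is primitive ⇔ x has order 511 in GF(2)[x]/(f), i.e. x^(511/q) ≠ 1 for each prime q | 511.
x^(73) mod f = x⁸ + x⁶ + x⁵ + x⁴ + x³ + 1.
x^(7) mod f = x⁷.
None equal 1, so x has full order 511; f is primitive.

Yes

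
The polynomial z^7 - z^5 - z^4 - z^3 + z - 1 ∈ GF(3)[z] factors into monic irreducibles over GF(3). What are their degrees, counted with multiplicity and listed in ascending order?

Write h(z) = z^7 - z^5 - z^4 - z^3 + z - 1.
Roots in GF(3): h(0) = 2; h(1) = 1; h(2) = 1.
Complete factorization: h(z) = (z^7 - z^5 - z^4 - z^3 + z - 1).
Factor degrees with multiplicity: 7 = 7.

7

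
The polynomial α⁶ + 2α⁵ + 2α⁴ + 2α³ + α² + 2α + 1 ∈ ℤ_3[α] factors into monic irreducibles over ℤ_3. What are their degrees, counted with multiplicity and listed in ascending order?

3, 3

Write g(α) = α⁶ + 2α⁵ + 2α⁴ + 2α³ + α² + 2α + 1.
Roots in ℤ_3: g(0) = 1; g(1) = 2; g(2) = 2.
Complete factorization: g(α) = (α³ + α² + 2)·(α³ + α² + α + 2).
Factor degrees with multiplicity: 3 + 3 = 6.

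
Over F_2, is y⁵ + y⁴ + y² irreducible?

Write h(y) = y⁵ + y⁴ + y².
Check for roots in F_2: h(0) = 0 → root; h(1) = 1.
h(0) = 0, so (y) divides h(y); h is reducible.

No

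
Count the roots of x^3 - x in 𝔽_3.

3

Write P(x) = x^3 - x.
Evaluate at each of the 3 elements of 𝔽_3:
P(0) = 0 → root; P(1) = 0 → root; P(2) = 0 → root.
Roots: {0, 1, 2}.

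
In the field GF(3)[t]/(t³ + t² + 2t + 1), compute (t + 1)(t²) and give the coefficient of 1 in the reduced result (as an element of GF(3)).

Multiply in GF(3)[t]: (t + 1)·(t²) = t³ + t².
Reduce using t³ ≡ 2t² + t + 2 (mod t³ + t² + 2t + 1).
Reduced: t + 2.

2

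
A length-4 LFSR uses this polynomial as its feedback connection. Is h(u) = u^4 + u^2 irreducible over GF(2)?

No

Check for roots in GF(2): h(0) = 0 → root; h(1) = 0 → root.
h(0) = 0, so (u) divides h(u); h is reducible.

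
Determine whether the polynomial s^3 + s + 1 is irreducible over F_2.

Write f(s) = s^3 + s + 1.
Check for roots in F_2: f(0) = 1; f(1) = 1.
No roots. A degree-3 polynomial over a field with no linear factor is irreducible.

Yes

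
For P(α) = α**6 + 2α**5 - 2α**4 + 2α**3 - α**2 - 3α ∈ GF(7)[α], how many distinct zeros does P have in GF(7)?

1

Evaluate at each of the 7 elements of GF(7):
P(0) = 0 → root; P(1) = 6; P(2) = 4; P(3) = 4; P(4) = 6; P(5) = 3; P(6) = 4.
Roots: {0}.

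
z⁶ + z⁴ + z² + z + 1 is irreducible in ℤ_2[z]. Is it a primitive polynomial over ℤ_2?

Write f(z) = z⁶ + z⁴ + z² + z + 1.
|GF(2^6)^×| = 2^6 − 1 = 63. Prime factorization: 63 = 3^2·7.
f is primitive ⇔ z has order 63 in GF(2)[z]/(f), i.e. z^(63/q) ≠ 1 for each prime q | 63.
z^(21) mod f = 1
z^(9) mod f = z⁴ + z² + z.
Since z^(21) = 1, the order of z divides 21 < 63; not primitive.

No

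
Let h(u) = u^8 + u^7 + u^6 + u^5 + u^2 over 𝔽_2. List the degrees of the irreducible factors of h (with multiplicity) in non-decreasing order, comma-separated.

Roots in 𝔽_2: h(0) = 0 → root; h(1) = 1.
Linear factors from roots: (u).
Complete factorization: h(u) = (u)^2·(u^2 + u + 1)·(u^4 + u + 1).
Factor degrees with multiplicity: 1 + 1 + 2 + 4 = 8.

1, 1, 2, 4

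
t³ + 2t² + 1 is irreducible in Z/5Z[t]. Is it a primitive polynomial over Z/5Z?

Write f(t) = t³ + 2t² + 1.
|GF(5^3)^×| = 5^3 − 1 = 124. Prime factorization: 124 = 2^2·31.
f is primitive ⇔ t has order 124 in GF(5)[t]/(f), i.e. t^(124/q) ≠ 1 for each prime q | 124.
t^(62) mod f = 1
t^(4) mod f = 4t² + 4t + 2.
Since t^(62) = 1, the order of t divides 62 < 124; not primitive.

No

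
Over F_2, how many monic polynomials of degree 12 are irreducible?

x^(2^12) − x is the product of all monic irreducibles of degree dividing 12; Möbius inversion gives N = (1/12) Σ μ(12/d)·2^d.
Divisors of 12: 1, 2, 3, 4, 6, 12; μ(12/d) for each: 0, 1, 0, -1, -1, 1.
Σ = 2^2 − 2^4 − 2^6 + 2^12 = 4020.
N = 4020/12 = 335.

335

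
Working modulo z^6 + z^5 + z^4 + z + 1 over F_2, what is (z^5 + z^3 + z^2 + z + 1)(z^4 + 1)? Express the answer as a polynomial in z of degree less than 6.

z^4 + z^3 + z^2 + z

Multiply in F_2[z]: (z^5 + z^3 + z^2 + z + 1)·(z^4 + 1) = z^9 + z^7 + z^6 + z^4 + z^3 + z^2 + z + 1.
Reduce using z^6 ≡ z^5 + z^4 + z + 1 (mod z^6 + z^5 + z^4 + z + 1).
Reduced: z^4 + z^3 + z^2 + z.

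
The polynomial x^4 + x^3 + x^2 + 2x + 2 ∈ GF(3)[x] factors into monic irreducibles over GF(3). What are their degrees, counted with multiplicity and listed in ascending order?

4

Write g(x) = x^4 + x^3 + x^2 + 2x + 2.
Roots in GF(3): g(0) = 2; g(1) = 1; g(2) = 1.
Complete factorization: g(x) = (x^4 + x^3 + x^2 + 2x + 2).
Factor degrees with multiplicity: 4 = 4.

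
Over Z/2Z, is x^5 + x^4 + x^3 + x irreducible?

No

Write g(x) = x^5 + x^4 + x^3 + x.
Check for roots in Z/2Z: g(0) = 0 → root; g(1) = 0 → root.
g(0) = 0, so (x) divides g(x); g is reducible.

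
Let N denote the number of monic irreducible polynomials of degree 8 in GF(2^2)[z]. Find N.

x^(4^8) − x is the product of all monic irreducibles of degree dividing 8; Möbius inversion gives N = (1/8) Σ μ(8/d)·4^d.
Divisors of 8: 1, 2, 4, 8; μ(8/d) for each: 0, 0, -1, 1.
Σ = − 4^4 + 4^8 = 65280.
N = 65280/8 = 8160.

8160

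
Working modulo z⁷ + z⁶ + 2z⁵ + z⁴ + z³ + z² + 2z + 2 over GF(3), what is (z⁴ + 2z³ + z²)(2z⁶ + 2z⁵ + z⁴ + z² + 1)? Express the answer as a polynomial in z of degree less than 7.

Multiply in GF(3)[z]: (z⁴ + 2z³ + z²)·(2z⁶ + 2z⁵ + z⁴ + z² + 1) = 2z¹⁰ + z⁸ + z⁷ + 2z⁶ + 2z⁵ + 2z⁴ + 2z³ + z².
Reduce using z⁷ ≡ 2z⁶ + z⁵ + 2z⁴ + 2z³ + 2z² + z + 1 (mod z⁷ + z⁶ + 2z⁵ + z⁴ + z³ + z² + 2z + 2).
Reduced: z⁵ + 2z³ + 1.

z^5 + 2z^3 + 1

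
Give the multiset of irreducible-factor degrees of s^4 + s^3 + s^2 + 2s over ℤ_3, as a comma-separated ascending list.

Write g(s) = s^4 + s^3 + s^2 + 2s.
Roots in ℤ_3: g(0) = 0 → root; g(1) = 2; g(2) = 2.
Linear factors from roots: (s).
Complete factorization: g(s) = (s)·(s^3 + s^2 + s + 2).
Factor degrees with multiplicity: 1 + 3 = 4.

1, 3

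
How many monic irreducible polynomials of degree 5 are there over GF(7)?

By the necklace-counting formula, N_7(5) = (1/5) Σ_{d|5} μ(5/d)·7^d.
Divisors of 5: 1, 5; μ(5/d) for each: -1, 1.
Σ = − 7^1 + 7^5 = 16800.
N = 16800/5 = 3360.

3360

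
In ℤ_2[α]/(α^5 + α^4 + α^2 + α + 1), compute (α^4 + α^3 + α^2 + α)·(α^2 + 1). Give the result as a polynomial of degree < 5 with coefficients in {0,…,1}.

Multiply in ℤ_2[α]: (α^4 + α^3 + α^2 + α)·(α^2 + 1) = α^6 + α^5 + α^2 + α.
Reduce using α^5 ≡ α^4 + α^2 + α + 1 (mod α^5 + α^4 + α^2 + α + 1).
Reduced: α^3.

α^3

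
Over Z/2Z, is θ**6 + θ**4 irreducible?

Write g(θ) = θ**6 + θ**4.
Check for roots in Z/2Z: g(0) = 0 → root; g(1) = 0 → root.
g(0) = 0, so (θ) divides g(θ); g is reducible.

No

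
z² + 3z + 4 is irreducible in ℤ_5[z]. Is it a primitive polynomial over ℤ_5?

No

Write f(z) = z² + 3z + 4.
|GF(5^2)^×| = 5^2 − 1 = 24. Prime factorization: 24 = 2^3·3.
f is primitive ⇔ z has order 24 in GF(5)[z]/(f), i.e. z^(24/q) ≠ 1 for each prime q | 24.
z^(12) mod f = 1
z^(8) mod f = 3z + 4.
Since z^(12) = 1, the order of z divides 12 < 24; not primitive.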